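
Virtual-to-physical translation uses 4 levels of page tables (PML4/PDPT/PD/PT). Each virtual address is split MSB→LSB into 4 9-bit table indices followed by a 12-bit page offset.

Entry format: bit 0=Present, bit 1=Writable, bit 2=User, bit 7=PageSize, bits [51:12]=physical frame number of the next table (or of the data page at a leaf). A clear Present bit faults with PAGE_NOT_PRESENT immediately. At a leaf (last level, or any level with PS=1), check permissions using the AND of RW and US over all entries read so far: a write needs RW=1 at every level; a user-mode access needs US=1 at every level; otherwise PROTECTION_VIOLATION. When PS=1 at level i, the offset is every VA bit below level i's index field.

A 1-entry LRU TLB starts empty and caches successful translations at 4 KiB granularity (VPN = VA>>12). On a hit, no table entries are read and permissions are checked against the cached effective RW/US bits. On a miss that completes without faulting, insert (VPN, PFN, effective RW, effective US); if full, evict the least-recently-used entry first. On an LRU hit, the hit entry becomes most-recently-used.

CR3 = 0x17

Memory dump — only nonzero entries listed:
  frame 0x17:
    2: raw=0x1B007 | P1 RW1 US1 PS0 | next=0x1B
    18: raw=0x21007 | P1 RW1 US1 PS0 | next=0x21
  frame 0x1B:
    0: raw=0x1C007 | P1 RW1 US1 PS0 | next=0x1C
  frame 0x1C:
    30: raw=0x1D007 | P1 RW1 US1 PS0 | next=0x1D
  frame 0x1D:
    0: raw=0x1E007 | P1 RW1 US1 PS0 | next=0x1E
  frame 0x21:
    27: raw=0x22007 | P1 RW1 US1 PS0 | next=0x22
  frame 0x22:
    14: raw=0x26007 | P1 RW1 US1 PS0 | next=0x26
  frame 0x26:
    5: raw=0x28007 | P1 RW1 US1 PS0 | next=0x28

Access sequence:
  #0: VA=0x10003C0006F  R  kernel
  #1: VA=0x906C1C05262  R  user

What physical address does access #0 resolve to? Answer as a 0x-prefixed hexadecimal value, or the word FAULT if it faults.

Per-access translation:
#0 VA=0x10003C0006F (r,kernel):
  lvl0: tbl 0x17, slot 2 ⇒ 0x1B007 (P1/RW1/US1/PS0)
  lvl1: tbl 0x1B, slot 0 ⇒ 0x1C007 (P1/RW1/US1/PS0)
  lvl2: tbl 0x1C, slot 30 ⇒ 0x1D007 (P1/RW1/US1/PS0)
  lvl3: tbl 0x1D, slot 0 ⇒ 0x1E007 (P1/RW1/US1/PS0)
  → PA=0x1E06F  (4 entries read)
#1 VA=0x906C1C05262 (r,user):
  lvl0: tbl 0x17, slot 18 ⇒ 0x21007 (P1/RW1/US1/PS0)
  lvl1: tbl 0x21, slot 27 ⇒ 0x22007 (P1/RW1/US1/PS0)
  lvl2: tbl 0x22, slot 14 ⇒ 0x26007 (P1/RW1/US1/PS0)
  lvl3: tbl 0x26, slot 5 ⇒ 0x28007 (P1/RW1/US1/PS0)
  → PA=0x28262  (4 entries read)

Access #0 PA: 0x1E06F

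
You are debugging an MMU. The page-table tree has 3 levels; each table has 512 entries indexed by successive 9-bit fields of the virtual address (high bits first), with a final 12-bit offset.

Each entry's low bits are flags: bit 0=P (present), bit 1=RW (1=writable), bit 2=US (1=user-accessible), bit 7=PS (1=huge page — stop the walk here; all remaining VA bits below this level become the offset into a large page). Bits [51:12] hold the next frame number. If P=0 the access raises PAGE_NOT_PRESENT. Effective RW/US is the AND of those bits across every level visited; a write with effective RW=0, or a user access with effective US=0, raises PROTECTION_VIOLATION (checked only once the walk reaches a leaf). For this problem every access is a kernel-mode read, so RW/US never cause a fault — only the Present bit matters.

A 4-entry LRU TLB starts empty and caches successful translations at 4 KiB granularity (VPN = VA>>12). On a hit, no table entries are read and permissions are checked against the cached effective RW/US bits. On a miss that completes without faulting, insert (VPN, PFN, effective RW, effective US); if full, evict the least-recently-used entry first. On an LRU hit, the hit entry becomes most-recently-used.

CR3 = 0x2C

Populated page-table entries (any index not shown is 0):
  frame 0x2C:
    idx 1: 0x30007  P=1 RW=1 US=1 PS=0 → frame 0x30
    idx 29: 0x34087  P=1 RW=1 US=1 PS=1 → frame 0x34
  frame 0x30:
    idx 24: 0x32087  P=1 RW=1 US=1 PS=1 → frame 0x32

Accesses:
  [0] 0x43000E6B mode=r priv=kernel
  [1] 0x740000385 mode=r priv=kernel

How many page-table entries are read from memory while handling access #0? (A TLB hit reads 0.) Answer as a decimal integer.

Per-access translation:
#0 VA=0x43000E6B (r,kernel):
  [0] read 0x2C idx=1: raw=0x30007 flags P=1 W=1 U=1 S=0
  [1] read 0x30 idx=24: raw=0x32087 flags P=1 W=1 U=1 S=1
  ⇒ phys 0x32E6B (huge @L1)  [2 reads]
#1 VA=0x740000385 (r,kernel):
  [0] read 0x2C idx=29: raw=0x34087 flags P=1 W=1 U=1 S=1
  ⇒ phys 0x34385 (huge @L0)  [1 reads]

Entries read for #0: 2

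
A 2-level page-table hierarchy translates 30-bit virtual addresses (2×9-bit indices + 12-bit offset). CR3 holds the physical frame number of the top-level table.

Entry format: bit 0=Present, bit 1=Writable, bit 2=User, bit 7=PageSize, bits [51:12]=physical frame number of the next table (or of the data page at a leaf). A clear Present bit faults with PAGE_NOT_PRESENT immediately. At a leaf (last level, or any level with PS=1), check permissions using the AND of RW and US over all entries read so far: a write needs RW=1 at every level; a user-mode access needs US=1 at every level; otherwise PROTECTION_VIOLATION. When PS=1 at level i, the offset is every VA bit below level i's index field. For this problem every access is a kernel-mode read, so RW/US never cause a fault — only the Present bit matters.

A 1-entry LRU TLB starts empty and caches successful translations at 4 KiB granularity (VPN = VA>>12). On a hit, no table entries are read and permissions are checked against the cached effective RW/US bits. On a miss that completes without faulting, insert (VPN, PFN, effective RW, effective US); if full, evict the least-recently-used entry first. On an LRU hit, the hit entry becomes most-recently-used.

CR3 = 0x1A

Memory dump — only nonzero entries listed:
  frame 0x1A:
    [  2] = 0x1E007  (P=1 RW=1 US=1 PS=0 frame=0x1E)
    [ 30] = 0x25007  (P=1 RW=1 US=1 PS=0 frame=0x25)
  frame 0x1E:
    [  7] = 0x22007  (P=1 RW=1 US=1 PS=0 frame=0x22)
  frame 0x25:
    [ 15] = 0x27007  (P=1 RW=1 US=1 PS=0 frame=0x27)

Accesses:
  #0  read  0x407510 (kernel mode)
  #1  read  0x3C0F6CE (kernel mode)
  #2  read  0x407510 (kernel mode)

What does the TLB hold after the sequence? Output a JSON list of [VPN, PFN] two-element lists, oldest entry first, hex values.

Walk each access:
#0 VA=0x407510 (r,kernel):
  lvl0: tbl 0x1A, slot 2 ⇒ 0x1E007 (P1/RW1/US1/PS0)
  lvl1: tbl 0x1E, slot 7 ⇒ 0x22007 (P1/RW1/US1/PS0)
  ⇒ phys 0x22510  [2 reads]
#1 VA=0x3C0F6CE (r,kernel):
  lvl0: tbl 0x1A, slot 30 ⇒ 0x25007 (P1/RW1/US1/PS0)
  lvl1: tbl 0x25, slot 15 ⇒ 0x27007 (P1/RW1/US1/PS0)
  ⇒ phys 0x276CE  [2 reads]
#2 VA=0x407510 (r,kernel):
  lvl0: tbl 0x1A, slot 2 ⇒ 0x1E007 (P1/RW1/US1/PS0)
  lvl1: tbl 0x1E, slot 7 ⇒ 0x22007 (P1/RW1/US1/PS0)
  ⇒ phys 0x22510  [2 reads]

TLB: [["0x407", "0x22"]]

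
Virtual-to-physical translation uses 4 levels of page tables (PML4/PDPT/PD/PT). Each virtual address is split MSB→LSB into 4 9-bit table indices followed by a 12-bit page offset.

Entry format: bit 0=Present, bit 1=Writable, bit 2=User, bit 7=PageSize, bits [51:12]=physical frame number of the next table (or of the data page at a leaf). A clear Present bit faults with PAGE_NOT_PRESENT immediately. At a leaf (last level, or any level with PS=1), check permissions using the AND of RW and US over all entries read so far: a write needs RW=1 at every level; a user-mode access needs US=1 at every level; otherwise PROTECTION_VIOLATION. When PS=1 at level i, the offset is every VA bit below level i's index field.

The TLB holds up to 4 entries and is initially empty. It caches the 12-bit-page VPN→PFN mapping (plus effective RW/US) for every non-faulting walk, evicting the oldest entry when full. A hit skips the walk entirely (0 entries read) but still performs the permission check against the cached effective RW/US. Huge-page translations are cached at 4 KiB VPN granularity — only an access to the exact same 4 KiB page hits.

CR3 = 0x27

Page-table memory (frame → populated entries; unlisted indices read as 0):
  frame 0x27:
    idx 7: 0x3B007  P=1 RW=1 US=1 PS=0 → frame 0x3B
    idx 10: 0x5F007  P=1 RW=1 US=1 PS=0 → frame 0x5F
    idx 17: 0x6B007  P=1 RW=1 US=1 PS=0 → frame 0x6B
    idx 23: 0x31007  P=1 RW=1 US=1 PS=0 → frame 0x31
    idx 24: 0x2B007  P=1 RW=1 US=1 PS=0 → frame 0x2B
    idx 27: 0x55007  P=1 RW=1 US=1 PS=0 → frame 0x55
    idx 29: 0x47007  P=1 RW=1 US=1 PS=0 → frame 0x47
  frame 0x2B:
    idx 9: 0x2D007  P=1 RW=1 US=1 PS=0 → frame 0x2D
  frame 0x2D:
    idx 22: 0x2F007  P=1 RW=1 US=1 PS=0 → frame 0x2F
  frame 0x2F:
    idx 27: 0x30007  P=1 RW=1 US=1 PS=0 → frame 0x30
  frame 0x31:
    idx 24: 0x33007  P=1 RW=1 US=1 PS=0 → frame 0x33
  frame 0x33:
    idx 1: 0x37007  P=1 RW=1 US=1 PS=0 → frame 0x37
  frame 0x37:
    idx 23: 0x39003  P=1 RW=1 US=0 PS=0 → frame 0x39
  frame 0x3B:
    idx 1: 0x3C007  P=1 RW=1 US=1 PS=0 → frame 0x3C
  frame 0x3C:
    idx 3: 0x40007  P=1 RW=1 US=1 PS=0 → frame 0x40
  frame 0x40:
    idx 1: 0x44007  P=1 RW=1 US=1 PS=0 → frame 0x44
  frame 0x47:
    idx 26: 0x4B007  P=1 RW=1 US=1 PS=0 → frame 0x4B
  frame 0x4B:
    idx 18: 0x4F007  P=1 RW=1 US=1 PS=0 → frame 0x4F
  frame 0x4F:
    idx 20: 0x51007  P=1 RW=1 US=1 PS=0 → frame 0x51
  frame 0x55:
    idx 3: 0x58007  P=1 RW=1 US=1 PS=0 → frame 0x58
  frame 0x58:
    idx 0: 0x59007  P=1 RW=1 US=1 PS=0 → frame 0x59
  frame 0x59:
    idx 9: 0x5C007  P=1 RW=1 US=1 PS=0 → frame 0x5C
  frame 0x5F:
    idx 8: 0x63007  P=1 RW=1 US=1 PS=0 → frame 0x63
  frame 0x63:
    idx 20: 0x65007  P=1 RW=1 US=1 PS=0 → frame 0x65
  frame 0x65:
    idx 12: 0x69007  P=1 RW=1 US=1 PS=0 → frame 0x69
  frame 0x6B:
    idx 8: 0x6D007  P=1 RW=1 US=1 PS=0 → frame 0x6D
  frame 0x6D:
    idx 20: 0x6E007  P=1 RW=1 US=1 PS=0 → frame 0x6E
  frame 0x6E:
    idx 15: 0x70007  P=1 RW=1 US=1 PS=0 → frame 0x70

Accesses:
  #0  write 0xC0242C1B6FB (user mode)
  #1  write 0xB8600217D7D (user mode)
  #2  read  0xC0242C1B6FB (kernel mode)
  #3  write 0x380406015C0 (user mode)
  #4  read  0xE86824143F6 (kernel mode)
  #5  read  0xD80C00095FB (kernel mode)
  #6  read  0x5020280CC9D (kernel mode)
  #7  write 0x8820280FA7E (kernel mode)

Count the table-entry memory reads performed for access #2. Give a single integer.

Walk each access:
#0 VA=0xC0242C1B6FB (w,user):
  lvl0: tbl 0x27, slot 24 ⇒ 0x2B007 (P1/RW1/US1/PS0)
  lvl1: tbl 0x2B, slot 9 ⇒ 0x2D007 (P1/RW1/US1/PS0)
  lvl2: tbl 0x2D, slot 22 ⇒ 0x2F007 (P1/RW1/US1/PS0)
  lvl3: tbl 0x2F, slot 27 ⇒ 0x30007 (P1/RW1/US1/PS0)
  → PA=0x306FB  (4 entries read)
#1 VA=0xB8600217D7D (w,user):
  lvl0: tbl 0x27, slot 23 ⇒ 0x31007 (P1/RW1/US1/PS0)
  lvl1: tbl 0x31, slot 24 ⇒ 0x33007 (P1/RW1/US1/PS0)
  lvl2: tbl 0x33, slot 1 ⇒ 0x37007 (P1/RW1/US1/PS0)
  lvl3: tbl 0x37, slot 23 ⇒ 0x39003 (P1/RW1/US0/PS0)
  ⇒ fault: PROTECTION_VIOLATION  — 4 lookups
#2 VA=0xC0242C1B6FB (r,kernel):
  TLB hit vpn=0xC0242C1B → PA=0x306FB
#3 VA=0x380406015C0 (w,user):
  lvl0: tbl 0x27, slot 7 ⇒ 0x3B007 (P1/RW1/US1/PS0)
  lvl1: tbl 0x3B, slot 1 ⇒ 0x3C007 (P1/RW1/US1/PS0)
  lvl2: tbl 0x3C, slot 3 ⇒ 0x40007 (P1/RW1/US1/PS0)
  lvl3: tbl 0x40, slot 1 ⇒ 0x44007 (P1/RW1/US1/PS0)
  → PA=0x445C0  (4 entries read)
#4 VA=0xE86824143F6 (r,kernel):
  lvl0: tbl 0x27, slot 29 ⇒ 0x47007 (P1/RW1/US1/PS0)
  lvl1: tbl 0x47, slot 26 ⇒ 0x4B007 (P1/RW1/US1/PS0)
  lvl2: tbl 0x4B, slot 18 ⇒ 0x4F007 (P1/RW1/US1/PS0)
  lvl3: tbl 0x4F, slot 20 ⇒ 0x51007 (P1/RW1/US1/PS0)
  → PA=0x513F6  (4 entries read)
#5 VA=0xD80C00095FB (r,kernel):
  lvl0: tbl 0x27, slot 27 ⇒ 0x55007 (P1/RW1/US1/PS0)
  lvl1: tbl 0x55, slot 3 ⇒ 0x58007 (P1/RW1/US1/PS0)
  lvl2: tbl 0x58, slot 0 ⇒ 0x59007 (P1/RW1/US1/PS0)
  lvl3: tbl 0x59, slot 9 ⇒ 0x5C007 (P1/RW1/US1/PS0)
  → PA=0x5C5FB  (4 entries read)
#6 VA=0x5020280CC9D (r,kernel):
  lvl0: tbl 0x27, slot 10 ⇒ 0x5F007 (P1/RW1/US1/PS0)
  lvl1: tbl 0x5F, slot 8 ⇒ 0x63007 (P1/RW1/US1/PS0)
  lvl2: tbl 0x63, slot 20 ⇒ 0x65007 (P1/RW1/US1/PS0)
  lvl3: tbl 0x65, slot 12 ⇒ 0x69007 (P1/RW1/US1/PS0)
  → PA=0x69C9D  (4 entries read)
#7 VA=0x8820280FA7E (w,kernel):
  lvl0: tbl 0x27, slot 17 ⇒ 0x6B007 (P1/RW1/US1/PS0)
  lvl1: tbl 0x6B, slot 8 ⇒ 0x6D007 (P1/RW1/US1/PS0)
  lvl2: tbl 0x6D, slot 20 ⇒ 0x6E007 (P1/RW1/US1/PS0)
  lvl3: tbl 0x6E, slot 15 ⇒ 0x70007 (P1/RW1/US1/PS0)
  → PA=0x70A7E  (4 entries read)

Entries read for #2: 0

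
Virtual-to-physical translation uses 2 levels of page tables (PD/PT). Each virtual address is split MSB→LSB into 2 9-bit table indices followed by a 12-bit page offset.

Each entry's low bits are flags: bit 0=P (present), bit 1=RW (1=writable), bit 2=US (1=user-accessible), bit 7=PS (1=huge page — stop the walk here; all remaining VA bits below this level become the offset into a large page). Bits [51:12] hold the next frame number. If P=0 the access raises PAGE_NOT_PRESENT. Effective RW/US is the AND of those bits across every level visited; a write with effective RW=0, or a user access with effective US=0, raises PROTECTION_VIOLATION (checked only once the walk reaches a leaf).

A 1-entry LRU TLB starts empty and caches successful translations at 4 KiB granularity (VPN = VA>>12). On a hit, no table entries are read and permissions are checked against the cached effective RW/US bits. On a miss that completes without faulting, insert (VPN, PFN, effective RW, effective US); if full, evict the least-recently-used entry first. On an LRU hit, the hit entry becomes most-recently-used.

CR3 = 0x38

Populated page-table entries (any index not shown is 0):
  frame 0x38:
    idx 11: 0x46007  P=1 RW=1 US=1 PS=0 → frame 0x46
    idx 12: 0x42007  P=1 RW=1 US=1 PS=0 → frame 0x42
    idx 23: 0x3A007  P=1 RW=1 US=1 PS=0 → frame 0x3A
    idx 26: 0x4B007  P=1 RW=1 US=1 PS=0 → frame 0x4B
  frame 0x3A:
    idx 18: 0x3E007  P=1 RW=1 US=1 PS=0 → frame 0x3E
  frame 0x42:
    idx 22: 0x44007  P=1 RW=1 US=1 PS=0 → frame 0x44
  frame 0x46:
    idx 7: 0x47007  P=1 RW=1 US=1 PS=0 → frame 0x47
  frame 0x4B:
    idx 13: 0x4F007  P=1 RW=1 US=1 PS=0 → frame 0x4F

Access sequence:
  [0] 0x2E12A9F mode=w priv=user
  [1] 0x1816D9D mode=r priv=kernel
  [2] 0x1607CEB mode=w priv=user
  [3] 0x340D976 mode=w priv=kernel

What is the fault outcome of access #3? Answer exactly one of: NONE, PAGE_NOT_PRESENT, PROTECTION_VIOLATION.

Trace:
#0 VA=0x2E12A9F (w,user):
  L0 @0x38[23] → 0x3A007  P=1,RW=1,US=1,PS=0
  L1 @0x3A[18] → 0x3E007  P=1,RW=1,US=1,PS=0
  ⇒ phys 0x3EA9F  [2 reads]
#1 VA=0x1816D9D (r,kernel):
  L0 @0x38[12] → 0x42007  P=1,RW=1,US=1,PS=0
  L1 @0x42[22] → 0x44007  P=1,RW=1,US=1,PS=0
  ⇒ phys 0x44D9D  [2 reads]
#2 VA=0x1607CEB (w,user):
  L0 @0x38[11] → 0x46007  P=1,RW=1,US=1,PS=0
  L1 @0x46[7] → 0x47007  P=1,RW=1,US=1,PS=0
  ⇒ phys 0x47CEB  [2 reads]
#3 VA=0x340D976 (w,kernel):
  L0 @0x38[26] → 0x4B007  P=1,RW=1,US=1,PS=0
  L1 @0x4B[13] → 0x4F007  P=1,RW=1,US=1,PS=0
  ⇒ phys 0x4F976  [2 reads]

Access #3 fault: NONE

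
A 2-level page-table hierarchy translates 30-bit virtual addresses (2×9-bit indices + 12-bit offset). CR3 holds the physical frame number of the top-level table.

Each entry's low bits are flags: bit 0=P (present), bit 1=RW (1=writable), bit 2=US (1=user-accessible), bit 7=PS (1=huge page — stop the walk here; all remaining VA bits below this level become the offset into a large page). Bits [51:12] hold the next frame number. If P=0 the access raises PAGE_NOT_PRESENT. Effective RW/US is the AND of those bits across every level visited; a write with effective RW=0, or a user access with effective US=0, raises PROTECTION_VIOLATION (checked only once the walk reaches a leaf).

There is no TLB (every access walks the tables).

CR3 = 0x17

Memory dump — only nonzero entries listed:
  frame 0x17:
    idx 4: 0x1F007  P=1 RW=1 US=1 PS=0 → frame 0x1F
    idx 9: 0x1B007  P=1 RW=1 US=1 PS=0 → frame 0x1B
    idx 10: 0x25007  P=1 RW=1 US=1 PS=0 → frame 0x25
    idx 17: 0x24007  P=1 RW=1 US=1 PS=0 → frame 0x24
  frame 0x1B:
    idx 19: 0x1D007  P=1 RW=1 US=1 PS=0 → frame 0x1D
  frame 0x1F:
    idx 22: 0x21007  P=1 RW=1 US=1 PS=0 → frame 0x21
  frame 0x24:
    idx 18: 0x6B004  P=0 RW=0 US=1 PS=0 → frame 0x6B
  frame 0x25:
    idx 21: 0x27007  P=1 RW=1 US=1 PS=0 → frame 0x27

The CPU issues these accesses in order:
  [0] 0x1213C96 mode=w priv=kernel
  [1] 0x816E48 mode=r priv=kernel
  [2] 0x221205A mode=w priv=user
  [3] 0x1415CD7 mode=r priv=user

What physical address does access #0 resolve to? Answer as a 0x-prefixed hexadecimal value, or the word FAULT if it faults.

Trace:
#0 VA=0x1213C96 (w,kernel):
  lvl0: tbl 0x17, slot 9 ⇒ 0x1B007 (P1/RW1/US1/PS0)
  lvl1: tbl 0x1B, slot 19 ⇒ 0x1D007 (P1/RW1/US1/PS0)
  ⇒ phys 0x1DC96  [2 reads]
#1 VA=0x816E48 (r,kernel):
  lvl0: tbl 0x17, slot 4 ⇒ 0x1F007 (P1/RW1/US1/PS0)
  lvl1: tbl 0x1F, slot 22 ⇒ 0x21007 (P1/RW1/US1/PS0)
  ⇒ phys 0x21E48  [2 reads]
#2 VA=0x221205A (w,user):
  lvl0: tbl 0x17, slot 17 ⇒ 0x24007 (P1/RW1/US1/PS0)
  lvl1: tbl 0x24, slot 18 ⇒ 0x6B004 (P0/RW0/US1/PS0)
  → PAGE_NOT_PRESENT  (2 entries read)
#3 VA=0x1415CD7 (r,user):
  lvl0: tbl 0x17, slot 10 ⇒ 0x25007 (P1/RW1/US1/PS0)
  lvl1: tbl 0x25, slot 21 ⇒ 0x27007 (P1/RW1/US1/PS0)
  ⇒ phys 0x27CD7  [2 reads]

Access #0 PA: 0x1DC96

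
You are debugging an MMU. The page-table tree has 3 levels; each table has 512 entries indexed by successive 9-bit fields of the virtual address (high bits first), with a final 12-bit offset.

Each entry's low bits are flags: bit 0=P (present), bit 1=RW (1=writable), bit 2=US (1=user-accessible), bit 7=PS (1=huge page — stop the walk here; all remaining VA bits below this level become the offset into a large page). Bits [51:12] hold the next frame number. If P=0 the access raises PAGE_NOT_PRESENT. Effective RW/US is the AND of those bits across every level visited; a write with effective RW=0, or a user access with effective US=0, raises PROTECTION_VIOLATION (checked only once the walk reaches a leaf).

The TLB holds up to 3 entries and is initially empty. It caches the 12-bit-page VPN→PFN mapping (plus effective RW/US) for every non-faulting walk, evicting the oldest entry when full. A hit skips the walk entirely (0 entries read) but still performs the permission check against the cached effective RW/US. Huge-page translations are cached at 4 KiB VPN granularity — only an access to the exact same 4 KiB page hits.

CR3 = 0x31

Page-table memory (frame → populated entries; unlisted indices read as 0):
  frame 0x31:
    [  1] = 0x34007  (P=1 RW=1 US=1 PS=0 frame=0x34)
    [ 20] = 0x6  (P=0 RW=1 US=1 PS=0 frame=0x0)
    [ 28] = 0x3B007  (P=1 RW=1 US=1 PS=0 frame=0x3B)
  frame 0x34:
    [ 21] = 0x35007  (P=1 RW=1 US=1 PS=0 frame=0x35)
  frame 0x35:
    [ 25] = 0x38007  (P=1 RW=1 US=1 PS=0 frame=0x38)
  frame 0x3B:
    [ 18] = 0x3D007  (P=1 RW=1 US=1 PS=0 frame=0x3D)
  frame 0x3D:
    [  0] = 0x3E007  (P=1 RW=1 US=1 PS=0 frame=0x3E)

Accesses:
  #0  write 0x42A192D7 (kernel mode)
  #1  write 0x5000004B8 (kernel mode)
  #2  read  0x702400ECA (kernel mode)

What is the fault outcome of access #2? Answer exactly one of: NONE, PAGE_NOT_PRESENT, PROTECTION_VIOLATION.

Per-access translation:
#0 VA=0x42A192D7 (w,kernel):
  L0: frame=0x31 idx=1 entry=0x34007 [P=1 RW=1 US=1 PS=0]
  L1: frame=0x34 idx=21 entry=0x35007 [P=1 RW=1 US=1 PS=0]
  L2: frame=0x35 idx=25 entry=0x38007 [P=1 RW=1 US=1 PS=0]
  ✓ 0x382D7  — 3 lookups
#1 VA=0x5000004B8 (w,kernel):
  L0: frame=0x31 idx=20 entry=0x6 [P=0 RW=1 US=1 PS=0]
  → PAGE_NOT_PRESENT  (1 entries read)
#2 VA=0x702400ECA (r,kernel):
  L0: frame=0x31 idx=28 entry=0x3B007 [P=1 RW=1 US=1 PS=0]
  L1: frame=0x3B idx=18 entry=0x3D007 [P=1 RW=1 US=1 PS=0]
  L2: frame=0x3D idx=0 entry=0x3E007 [P=1 RW=1 US=1 PS=0]
  ✓ 0x3EECA  — 3 lookups

Access #2 fault: NONE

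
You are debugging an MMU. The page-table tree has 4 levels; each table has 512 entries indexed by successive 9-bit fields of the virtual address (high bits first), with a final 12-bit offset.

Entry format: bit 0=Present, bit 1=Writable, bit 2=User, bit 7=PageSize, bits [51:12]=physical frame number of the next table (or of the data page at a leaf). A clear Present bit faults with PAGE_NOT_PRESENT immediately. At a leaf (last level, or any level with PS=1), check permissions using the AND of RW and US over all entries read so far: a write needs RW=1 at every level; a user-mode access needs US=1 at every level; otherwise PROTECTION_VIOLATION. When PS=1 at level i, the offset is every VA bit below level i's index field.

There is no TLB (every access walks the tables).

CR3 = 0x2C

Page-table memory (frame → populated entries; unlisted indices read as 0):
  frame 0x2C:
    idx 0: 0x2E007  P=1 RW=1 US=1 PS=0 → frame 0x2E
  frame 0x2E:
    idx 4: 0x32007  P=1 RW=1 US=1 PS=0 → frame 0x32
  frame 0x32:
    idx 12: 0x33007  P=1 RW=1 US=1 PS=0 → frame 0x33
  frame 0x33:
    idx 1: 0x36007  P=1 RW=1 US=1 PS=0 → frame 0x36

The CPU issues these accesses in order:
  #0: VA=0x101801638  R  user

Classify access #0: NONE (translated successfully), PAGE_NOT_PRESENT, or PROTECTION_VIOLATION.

Walk each access:
#0 VA=0x101801638 (r,user):
  L0: frame=0x2C idx=0 entry=0x2E007 [P=1 RW=1 US=1 PS=0]
  L1: frame=0x2E idx=4 entry=0x32007 [P=1 RW=1 US=1 PS=0]
  L2: frame=0x32 idx=12 entry=0x33007 [P=1 RW=1 US=1 PS=0]
  L3: frame=0x33 idx=1 entry=0x36007 [P=1 RW=1 US=1 PS=0]
  → PA=0x36638  (4 entries read)

Access #0 fault: NONE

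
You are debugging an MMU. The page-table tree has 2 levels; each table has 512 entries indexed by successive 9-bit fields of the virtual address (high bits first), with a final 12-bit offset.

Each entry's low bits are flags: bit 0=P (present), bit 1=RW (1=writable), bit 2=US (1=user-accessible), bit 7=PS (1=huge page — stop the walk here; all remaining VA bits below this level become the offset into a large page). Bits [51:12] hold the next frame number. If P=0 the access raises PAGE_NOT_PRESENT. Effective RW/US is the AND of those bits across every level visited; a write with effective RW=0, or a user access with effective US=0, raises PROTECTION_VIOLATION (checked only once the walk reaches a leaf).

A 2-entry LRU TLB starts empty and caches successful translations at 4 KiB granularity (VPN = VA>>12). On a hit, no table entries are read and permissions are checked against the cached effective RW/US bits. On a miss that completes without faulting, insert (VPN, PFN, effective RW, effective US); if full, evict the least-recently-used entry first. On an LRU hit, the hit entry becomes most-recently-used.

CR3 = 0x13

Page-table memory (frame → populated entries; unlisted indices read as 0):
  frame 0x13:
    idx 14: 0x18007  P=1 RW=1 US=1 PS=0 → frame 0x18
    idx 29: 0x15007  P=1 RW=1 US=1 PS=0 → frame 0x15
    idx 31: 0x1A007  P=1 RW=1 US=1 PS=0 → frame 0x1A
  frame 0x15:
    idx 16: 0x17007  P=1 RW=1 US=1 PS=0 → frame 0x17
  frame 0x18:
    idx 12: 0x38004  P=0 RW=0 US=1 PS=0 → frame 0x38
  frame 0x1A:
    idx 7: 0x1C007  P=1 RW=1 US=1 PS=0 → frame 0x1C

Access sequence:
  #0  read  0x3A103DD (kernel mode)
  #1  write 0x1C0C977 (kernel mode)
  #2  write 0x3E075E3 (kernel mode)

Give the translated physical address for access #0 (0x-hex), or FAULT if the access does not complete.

Trace:
#0 VA=0x3A103DD (r,kernel):
  L0: frame=0x13 idx=29 entry=0x15007 [P=1 RW=1 US=1 PS=0]
  L1: frame=0x15 idx=16 entry=0x17007 [P=1 RW=1 US=1 PS=0]
  → PA=0x173DD  (2 entries read)
#1 VA=0x1C0C977 (w,kernel):
  L0: frame=0x13 idx=14 entry=0x18007 [P=1 RW=1 US=1 PS=0]
  L1: frame=0x18 idx=12 entry=0x38004 [P=0 RW=0 US=1 PS=0]
  ⇒ fault: PAGE_NOT_PRESENT  — 2 lookups
#2 VA=0x3E075E3 (w,kernel):
  L0: frame=0x13 idx=31 entry=0x1A007 [P=1 RW=1 US=1 PS=0]
  L1: frame=0x1A idx=7 entry=0x1C007 [P=1 RW=1 US=1 PS=0]
  → PA=0x1C5E3  (2 entries read)

Access #0 PA: 0x173DD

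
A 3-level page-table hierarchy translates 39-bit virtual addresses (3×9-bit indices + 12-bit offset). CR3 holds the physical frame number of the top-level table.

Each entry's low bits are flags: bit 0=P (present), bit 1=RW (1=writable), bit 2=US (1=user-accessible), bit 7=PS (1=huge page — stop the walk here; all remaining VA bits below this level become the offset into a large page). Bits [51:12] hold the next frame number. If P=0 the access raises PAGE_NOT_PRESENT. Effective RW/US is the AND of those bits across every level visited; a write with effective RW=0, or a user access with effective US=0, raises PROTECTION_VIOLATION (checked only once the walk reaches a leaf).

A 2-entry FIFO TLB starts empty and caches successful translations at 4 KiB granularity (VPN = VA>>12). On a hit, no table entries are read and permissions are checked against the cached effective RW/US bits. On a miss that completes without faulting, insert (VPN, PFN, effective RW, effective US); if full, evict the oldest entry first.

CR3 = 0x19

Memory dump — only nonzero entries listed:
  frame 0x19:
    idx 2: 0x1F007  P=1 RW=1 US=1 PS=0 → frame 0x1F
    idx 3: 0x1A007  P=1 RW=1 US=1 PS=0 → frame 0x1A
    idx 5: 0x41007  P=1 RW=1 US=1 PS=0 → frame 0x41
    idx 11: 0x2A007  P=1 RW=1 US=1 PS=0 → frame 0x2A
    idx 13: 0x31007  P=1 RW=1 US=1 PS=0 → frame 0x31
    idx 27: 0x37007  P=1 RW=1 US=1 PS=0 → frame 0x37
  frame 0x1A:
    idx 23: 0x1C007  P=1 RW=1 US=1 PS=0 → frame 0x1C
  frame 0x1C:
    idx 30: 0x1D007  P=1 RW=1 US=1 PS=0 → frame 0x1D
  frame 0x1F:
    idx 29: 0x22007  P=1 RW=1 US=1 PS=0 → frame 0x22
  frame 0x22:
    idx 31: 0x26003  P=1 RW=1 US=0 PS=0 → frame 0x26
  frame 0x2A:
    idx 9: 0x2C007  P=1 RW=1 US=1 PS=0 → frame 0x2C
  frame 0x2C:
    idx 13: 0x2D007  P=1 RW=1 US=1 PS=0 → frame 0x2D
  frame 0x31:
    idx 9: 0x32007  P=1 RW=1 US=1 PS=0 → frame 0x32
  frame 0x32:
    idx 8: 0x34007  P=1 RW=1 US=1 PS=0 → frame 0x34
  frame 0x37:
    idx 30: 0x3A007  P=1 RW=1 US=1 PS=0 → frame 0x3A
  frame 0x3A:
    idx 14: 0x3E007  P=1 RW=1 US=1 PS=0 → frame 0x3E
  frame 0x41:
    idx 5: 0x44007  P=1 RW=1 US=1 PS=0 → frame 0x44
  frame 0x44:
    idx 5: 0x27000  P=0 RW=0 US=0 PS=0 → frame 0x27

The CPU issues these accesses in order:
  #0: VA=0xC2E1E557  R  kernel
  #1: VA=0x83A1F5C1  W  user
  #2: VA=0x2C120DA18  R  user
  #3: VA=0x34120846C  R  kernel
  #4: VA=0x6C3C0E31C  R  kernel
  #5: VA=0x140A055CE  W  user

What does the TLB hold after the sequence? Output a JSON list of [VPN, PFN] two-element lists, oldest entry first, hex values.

Trace:
#0 VA=0xC2E1E557 (r,kernel):
  L0 @0x19[3] → 0x1A007  P=1,RW=1,US=1,PS=0
  L1 @0x1A[23] → 0x1C007  P=1,RW=1,US=1,PS=0
  L2 @0x1C[30] → 0x1D007  P=1,RW=1,US=1,PS=0
  → PA=0x1D557  (3 entries read)
#1 VA=0x83A1F5C1 (w,user):
  L0 @0x19[2] → 0x1F007  P=1,RW=1,US=1,PS=0
  L1 @0x1F[29] → 0x22007  P=1,RW=1,US=1,PS=0
  L2 @0x22[31] → 0x26003  P=1,RW=1,US=0,PS=0
  ✗ PROTECTION_VIOLATION  [3 reads]
#2 VA=0x2C120DA18 (r,user):
  L0 @0x19[11] → 0x2A007  P=1,RW=1,US=1,PS=0
  L1 @0x2A[9] → 0x2C007  P=1,RW=1,US=1,PS=0
  L2 @0x2C[13] → 0x2D007  P=1,RW=1,US=1,PS=0
  → PA=0x2DA18  (3 entries read)
#3 VA=0x34120846C (r,kernel):
  L0 @0x19[13] → 0x31007  P=1,RW=1,US=1,PS=0
  L1 @0x31[9] → 0x32007  P=1,RW=1,US=1,PS=0
  L2 @0x32[8] → 0x34007  P=1,RW=1,US=1,PS=0
  → PA=0x3446C  (3 entries read)
#4 VA=0x6C3C0E31C (r,kernel):
  L0 @0x19[27] → 0x37007  P=1,RW=1,US=1,PS=0
  L1 @0x37[30] → 0x3A007  P=1,RW=1,US=1,PS=0
  L2 @0x3A[14] → 0x3E007  P=1,RW=1,US=1,PS=0
  → PA=0x3E31C  (3 entries read)
#5 VA=0x140A055CE (w,user):
  L0 @0x19[5] → 0x41007  P=1,RW=1,US=1,PS=0
  L1 @0x41[5] → 0x44007  P=1,RW=1,US=1,PS=0
  L2 @0x44[5] → 0x27000  P=0,RW=0,US=0,PS=0
  ✗ PAGE_NOT_PRESENT  [3 reads]

TLB: [["0x341208", "0x34"], ["0x6C3C0E", "0x3E"]]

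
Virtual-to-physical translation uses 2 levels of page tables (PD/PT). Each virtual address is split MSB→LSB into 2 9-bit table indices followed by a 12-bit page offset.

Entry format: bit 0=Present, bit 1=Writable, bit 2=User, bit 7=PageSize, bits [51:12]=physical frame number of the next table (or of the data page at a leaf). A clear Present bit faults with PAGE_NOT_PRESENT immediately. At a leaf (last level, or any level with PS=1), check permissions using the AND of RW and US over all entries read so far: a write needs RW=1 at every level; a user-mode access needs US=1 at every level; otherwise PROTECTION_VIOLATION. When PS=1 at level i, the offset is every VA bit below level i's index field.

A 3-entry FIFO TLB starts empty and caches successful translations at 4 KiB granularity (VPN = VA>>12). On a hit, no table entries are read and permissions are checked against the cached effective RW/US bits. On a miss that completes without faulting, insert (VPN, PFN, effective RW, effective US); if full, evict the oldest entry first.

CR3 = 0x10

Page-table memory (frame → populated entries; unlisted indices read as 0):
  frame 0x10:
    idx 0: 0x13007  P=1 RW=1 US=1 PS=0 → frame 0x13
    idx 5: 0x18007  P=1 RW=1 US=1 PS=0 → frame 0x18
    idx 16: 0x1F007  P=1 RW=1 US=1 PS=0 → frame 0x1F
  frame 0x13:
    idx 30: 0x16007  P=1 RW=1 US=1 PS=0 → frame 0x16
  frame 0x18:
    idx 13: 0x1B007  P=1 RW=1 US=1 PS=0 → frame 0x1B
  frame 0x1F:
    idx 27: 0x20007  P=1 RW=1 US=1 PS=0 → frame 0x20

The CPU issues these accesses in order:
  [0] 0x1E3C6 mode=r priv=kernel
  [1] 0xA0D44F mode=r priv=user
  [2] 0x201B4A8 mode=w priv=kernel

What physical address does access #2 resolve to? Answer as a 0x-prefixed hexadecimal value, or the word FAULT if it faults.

Per-access translation:
#0 VA=0x1E3C6 (r,kernel):
  lvl0: tbl 0x10, slot 0 ⇒ 0x13007 (P1/RW1/US1/PS0)
  lvl1: tbl 0x13, slot 30 ⇒ 0x16007 (P1/RW1/US1/PS0)
  ⇒ phys 0x163C6  [2 reads]
#1 VA=0xA0D44F (r,user):
  lvl0: tbl 0x10, slot 5 ⇒ 0x18007 (P1/RW1/US1/PS0)
  lvl1: tbl 0x18, slot 13 ⇒ 0x1B007 (P1/RW1/US1/PS0)
  ⇒ phys 0x1B44F  [2 reads]
#2 VA=0x201B4A8 (w,kernel):
  lvl0: tbl 0x10, slot 16 ⇒ 0x1F007 (P1/RW1/US1/PS0)
  lvl1: tbl 0x1F, slot 27 ⇒ 0x20007 (P1/RW1/US1/PS0)
  ⇒ phys 0x204A8  [2 reads]

Access #2 PA: 0x204A8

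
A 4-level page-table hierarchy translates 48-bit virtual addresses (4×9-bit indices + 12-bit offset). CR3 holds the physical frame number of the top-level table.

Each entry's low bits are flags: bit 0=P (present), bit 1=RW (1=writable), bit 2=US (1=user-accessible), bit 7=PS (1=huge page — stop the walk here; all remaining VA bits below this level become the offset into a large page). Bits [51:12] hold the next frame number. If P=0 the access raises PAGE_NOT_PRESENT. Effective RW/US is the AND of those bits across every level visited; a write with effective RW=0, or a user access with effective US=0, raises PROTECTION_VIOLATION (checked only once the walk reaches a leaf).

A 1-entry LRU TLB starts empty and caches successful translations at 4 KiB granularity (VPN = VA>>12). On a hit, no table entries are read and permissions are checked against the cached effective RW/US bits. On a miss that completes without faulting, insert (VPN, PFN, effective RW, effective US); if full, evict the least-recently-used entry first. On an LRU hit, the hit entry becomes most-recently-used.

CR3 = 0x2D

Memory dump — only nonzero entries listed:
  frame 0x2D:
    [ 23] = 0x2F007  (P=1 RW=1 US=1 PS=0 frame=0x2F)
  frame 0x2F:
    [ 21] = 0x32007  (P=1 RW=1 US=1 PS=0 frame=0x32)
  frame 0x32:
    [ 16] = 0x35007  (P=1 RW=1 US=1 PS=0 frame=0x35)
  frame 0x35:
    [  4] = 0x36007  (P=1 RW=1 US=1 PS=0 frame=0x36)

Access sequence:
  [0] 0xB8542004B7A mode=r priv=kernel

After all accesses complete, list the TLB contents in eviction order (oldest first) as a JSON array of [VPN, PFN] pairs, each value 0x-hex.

Walk each access:
#0 VA=0xB8542004B7A (r,kernel):
  [0] read 0x2D idx=23: raw=0x2F007 flags P=1 W=1 U=1 S=0
  [1] read 0x2F idx=21: raw=0x32007 flags P=1 W=1 U=1 S=0
  [2] read 0x32 idx=16: raw=0x35007 flags P=1 W=1 U=1 S=0
  [3] read 0x35 idx=4: raw=0x36007 flags P=1 W=1 U=1 S=0
  ✓ 0x36B7A  — 4 lookups

TLB: [["0xB8542004", "0x36"]]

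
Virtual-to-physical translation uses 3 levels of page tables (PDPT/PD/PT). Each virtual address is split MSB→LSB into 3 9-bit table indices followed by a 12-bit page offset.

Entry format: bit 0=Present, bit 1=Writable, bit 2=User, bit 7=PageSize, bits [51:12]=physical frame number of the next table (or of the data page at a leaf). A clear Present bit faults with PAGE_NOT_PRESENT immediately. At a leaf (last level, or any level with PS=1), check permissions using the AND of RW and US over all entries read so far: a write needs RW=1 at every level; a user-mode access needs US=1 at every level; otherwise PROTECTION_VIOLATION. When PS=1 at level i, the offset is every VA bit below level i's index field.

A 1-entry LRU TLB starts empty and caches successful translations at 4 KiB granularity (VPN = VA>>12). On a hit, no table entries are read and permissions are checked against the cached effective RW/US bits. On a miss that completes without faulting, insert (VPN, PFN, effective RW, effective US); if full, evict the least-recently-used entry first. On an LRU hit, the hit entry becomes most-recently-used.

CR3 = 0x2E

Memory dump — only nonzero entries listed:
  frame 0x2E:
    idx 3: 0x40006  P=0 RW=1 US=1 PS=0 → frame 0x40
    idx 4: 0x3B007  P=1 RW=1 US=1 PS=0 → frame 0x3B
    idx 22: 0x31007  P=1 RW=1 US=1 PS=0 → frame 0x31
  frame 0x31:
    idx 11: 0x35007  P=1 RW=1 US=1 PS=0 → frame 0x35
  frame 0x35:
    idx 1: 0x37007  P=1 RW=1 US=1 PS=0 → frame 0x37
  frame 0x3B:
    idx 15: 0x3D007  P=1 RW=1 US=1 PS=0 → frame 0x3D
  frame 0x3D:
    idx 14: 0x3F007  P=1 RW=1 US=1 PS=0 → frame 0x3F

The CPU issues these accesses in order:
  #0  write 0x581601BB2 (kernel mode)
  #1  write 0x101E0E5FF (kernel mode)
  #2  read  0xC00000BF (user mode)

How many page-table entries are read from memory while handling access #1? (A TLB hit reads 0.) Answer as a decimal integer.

Walk each access:
#0 VA=0x581601BB2 (w,kernel):
  [0] read 0x2E idx=22: raw=0x31007 flags P=1 W=1 U=1 S=0
  [1] read 0x31 idx=11: raw=0x35007 flags P=1 W=1 U=1 S=0
  [2] read 0x35 idx=1: raw=0x37007 flags P=1 W=1 U=1 S=0
  ⇒ phys 0x37BB2  [3 reads]
#1 VA=0x101E0E5FF (w,kernel):
  [0] read 0x2E idx=4: raw=0x3B007 flags P=1 W=1 U=1 S=0
  [1] read 0x3B idx=15: raw=0x3D007 flags P=1 W=1 U=1 S=0
  [2] read 0x3D idx=14: raw=0x3F007 flags P=1 W=1 U=1 S=0
  ⇒ phys 0x3F5FF  [3 reads]
#2 VA=0xC00000BF (r,user):
  [0] read 0x2E idx=3: raw=0x40006 flags P=0 W=1 U=1 S=0
  ⇒ fault: PAGE_NOT_PRESENT  — 1 lookups

Entries read for #1: 3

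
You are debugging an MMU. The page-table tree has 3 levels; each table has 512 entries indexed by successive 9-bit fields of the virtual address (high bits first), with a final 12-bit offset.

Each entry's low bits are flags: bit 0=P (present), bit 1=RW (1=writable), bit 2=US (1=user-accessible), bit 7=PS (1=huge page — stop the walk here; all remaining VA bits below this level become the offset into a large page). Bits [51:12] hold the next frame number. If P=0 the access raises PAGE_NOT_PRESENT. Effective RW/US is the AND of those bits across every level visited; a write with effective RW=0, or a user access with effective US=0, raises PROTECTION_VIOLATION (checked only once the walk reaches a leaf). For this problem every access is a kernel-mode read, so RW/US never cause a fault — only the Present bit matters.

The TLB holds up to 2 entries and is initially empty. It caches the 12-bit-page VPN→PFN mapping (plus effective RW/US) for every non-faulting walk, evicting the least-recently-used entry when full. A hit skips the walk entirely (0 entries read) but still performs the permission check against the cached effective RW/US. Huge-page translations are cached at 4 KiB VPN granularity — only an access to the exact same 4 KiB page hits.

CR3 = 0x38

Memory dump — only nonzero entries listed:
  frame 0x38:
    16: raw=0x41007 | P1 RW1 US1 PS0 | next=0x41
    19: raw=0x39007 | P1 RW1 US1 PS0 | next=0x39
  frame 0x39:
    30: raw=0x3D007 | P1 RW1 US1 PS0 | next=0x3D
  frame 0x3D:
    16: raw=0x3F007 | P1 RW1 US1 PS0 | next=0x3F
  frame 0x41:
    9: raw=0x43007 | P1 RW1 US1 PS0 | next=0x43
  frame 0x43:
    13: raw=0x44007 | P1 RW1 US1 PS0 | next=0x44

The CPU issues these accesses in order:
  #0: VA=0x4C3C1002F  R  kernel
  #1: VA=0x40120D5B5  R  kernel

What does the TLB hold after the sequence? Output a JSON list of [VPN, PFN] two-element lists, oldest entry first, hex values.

Walk each access:
#0 VA=0x4C3C1002F (r,kernel):
  [0] read 0x38 idx=19: raw=0x39007 flags P=1 W=1 U=1 S=0
  [1] read 0x39 idx=30: raw=0x3D007 flags P=1 W=1 U=1 S=0
  [2] read 0x3D idx=16: raw=0x3F007 flags P=1 W=1 U=1 S=0
  → PA=0x3F02F  (3 entries read)
#1 VA=0x40120D5B5 (r,kernel):
  [0] read 0x38 idx=16: raw=0x41007 flags P=1 W=1 U=1 S=0
  [1] read 0x41 idx=9: raw=0x43007 flags P=1 W=1 U=1 S=0
  [2] read 0x43 idx=13: raw=0x44007 flags P=1 W=1 U=1 S=0
  → PA=0x445B5  (3 entries read)

TLB: [["0x4C3C10", "0x3F"], ["0x40120D", "0x44"]]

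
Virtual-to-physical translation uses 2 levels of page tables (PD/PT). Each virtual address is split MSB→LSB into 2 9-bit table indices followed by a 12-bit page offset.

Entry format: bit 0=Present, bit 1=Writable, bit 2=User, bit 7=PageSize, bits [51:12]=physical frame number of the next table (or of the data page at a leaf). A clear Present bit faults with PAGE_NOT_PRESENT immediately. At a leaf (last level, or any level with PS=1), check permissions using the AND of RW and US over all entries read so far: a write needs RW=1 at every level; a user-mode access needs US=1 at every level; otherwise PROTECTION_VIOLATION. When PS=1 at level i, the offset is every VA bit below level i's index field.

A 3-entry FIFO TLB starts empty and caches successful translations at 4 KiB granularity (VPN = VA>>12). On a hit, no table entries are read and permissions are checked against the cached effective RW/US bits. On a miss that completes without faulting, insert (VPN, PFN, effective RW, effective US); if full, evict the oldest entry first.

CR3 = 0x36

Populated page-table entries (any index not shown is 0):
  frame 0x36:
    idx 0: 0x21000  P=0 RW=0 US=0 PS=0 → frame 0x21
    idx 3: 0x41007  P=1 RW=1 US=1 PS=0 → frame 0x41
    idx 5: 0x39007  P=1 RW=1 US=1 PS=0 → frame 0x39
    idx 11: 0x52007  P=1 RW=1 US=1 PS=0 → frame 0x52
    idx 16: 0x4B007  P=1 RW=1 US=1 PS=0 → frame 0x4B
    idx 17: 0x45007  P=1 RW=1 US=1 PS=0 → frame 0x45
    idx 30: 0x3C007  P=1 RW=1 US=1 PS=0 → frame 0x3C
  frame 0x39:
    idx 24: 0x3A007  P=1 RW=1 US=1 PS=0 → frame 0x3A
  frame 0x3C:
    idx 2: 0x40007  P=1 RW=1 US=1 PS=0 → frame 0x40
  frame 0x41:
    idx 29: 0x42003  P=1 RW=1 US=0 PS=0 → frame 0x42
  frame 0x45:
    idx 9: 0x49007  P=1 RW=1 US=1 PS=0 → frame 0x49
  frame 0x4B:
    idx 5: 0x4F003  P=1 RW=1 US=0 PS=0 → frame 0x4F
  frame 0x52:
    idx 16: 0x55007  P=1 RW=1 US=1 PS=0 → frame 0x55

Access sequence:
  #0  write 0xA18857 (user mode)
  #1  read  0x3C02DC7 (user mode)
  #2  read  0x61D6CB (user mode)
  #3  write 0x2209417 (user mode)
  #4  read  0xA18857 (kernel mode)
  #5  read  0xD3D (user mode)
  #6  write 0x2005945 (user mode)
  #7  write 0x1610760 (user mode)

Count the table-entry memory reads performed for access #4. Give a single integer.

Per-access translation:
#0 VA=0xA18857 (w,user):
  L0: frame=0x36 idx=5 entry=0x39007 [P=1 RW=1 US=1 PS=0]
  L1: frame=0x39 idx=24 entry=0x3A007 [P=1 RW=1 US=1 PS=0]
  ✓ 0x3A857  — 2 lookups
#1 VA=0x3C02DC7 (r,user):
  L0: frame=0x36 idx=30 entry=0x3C007 [P=1 RW=1 US=1 PS=0]
  L1: frame=0x3C idx=2 entry=0x40007 [P=1 RW=1 US=1 PS=0]
  ✓ 0x40DC7  — 2 lookups
#2 VA=0x61D6CB (r,user):
  L0: frame=0x36 idx=3 entry=0x41007 [P=1 RW=1 US=1 PS=0]
  L1: frame=0x41 idx=29 entry=0x42003 [P=1 RW=1 US=0 PS=0]
  ✗ PROTECTION_VIOLATION  [2 reads]
#3 VA=0x2209417 (w,user):
  L0: frame=0x36 idx=17 entry=0x45007 [P=1 RW=1 US=1 PS=0]
  L1: frame=0x45 idx=9 entry=0x49007 [P=1 RW=1 US=1 PS=0]
  ✓ 0x49417  — 2 lookups
#4 VA=0xA18857 (r,kernel):
  TLB hit vpn=0xA18 → PA=0x3A857
#5 VA=0xD3D (r,user):
  L0: frame=0x36 idx=0 entry=0x21000 [P=0 RW=0 US=0 PS=0]
  ✗ PAGE_NOT_PRESENT  [1 reads]
#6 VA=0x2005945 (w,user):
  L0: frame=0x36 idx=16 entry=0x4B007 [P=1 RW=1 US=1 PS=0]
  L1: frame=0x4B idx=5 entry=0x4F003 [P=1 RW=1 US=0 PS=0]
  ✗ PROTECTION_VIOLATION  [2 reads]
#7 VA=0x1610760 (w,user):
  L0: frame=0x36 idx=11 entry=0x52007 [P=1 RW=1 US=1 PS=0]
  L1: frame=0x52 idx=16 entry=0x55007 [P=1 RW=1 US=1 PS=0]
  ✓ 0x55760  — 2 lookups

Entries read for #4: 0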